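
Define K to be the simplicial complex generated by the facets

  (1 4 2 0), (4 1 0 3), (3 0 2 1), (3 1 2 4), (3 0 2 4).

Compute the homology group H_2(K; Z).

H_2 = 0.

K has 5 vertices, 10 edges, 10 triangles, 5 3-simplices.
rank ∂_2 = 6, rank ∂_3 = 4 ⇒ b_2 = 10 − 6 − 4 = 0; all invariant factors of ∂_3 are 1 so no torsion. So H_2 = 0.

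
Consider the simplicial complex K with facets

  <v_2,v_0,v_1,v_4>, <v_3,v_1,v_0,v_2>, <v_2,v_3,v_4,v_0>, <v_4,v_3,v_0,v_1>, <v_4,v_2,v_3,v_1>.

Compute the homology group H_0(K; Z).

We work with the vertex ordering v_0 < v_1 < v_2 < v_3 < v_4. The simplices of K, each written with vertices in increasing order, are:

  0-simplices (5): [v_0], [v_1], [v_2], [v_3], [v_4]
  1-simplices (10): [v_0,v_1], [v_0,v_2], [v_0,v_3], [v_0,v_4], [v_1,v_2], [v_1,v_3], [v_1,v_4], [v_2,v_3], [v_2,v_4], [v_3,v_4]
  2-simplices (10): [v_0,v_1,v_2], [v_0,v_1,v_3], [v_0,v_1,v_4], [v_0,v_2,v_3], [v_0,v_2,v_4], [v_0,v_3,v_4], [v_1,v_2,v_3], [v_1,v_2,v_4], [v_1,v_3,v_4], [v_2,v_3,v_4]
  3-simplices (5): [v_0,v_1,v_2,v_3], [v_0,v_1,v_2,v_4], [v_0,v_1,v_3,v_4], [v_0,v_2,v_3,v_4], [v_1,v_2,v_3,v_4]

giving chain groups C_0 ≅ Z^5, C_1 ≅ Z^10, C_2 ≅ Z^10, C_3 ≅ Z^5.

Boundary ∂_1: C_1 → C_0 maps an edge to its endpoints' difference, ∂[p,q] = q − p.
The 5×10 boundary matrix has rank 4 and Smith normal form diag(1,1,1,1).

∂_2: C_2 → C_1 sends each 2-simplex [p,q,r] to [q,r] − [p,r] + [p,q]. For instance
  ∂[v_0,v_2,v_4] = [v_2,v_4] − [v_0,v_4] + [v_0,v_2],
  ∂[v_2,v_3,v_4] = [v_3,v_4] − [v_2,v_4] + [v_2,v_3].
As a 10×10 matrix over Z this has rank 6, with invariant factors (1,1,1,1,1,1).

The boundary map ∂_3: C_3 → C_2 sends each 3-simplex σ to the alternating sum Σ_i (−1)^i (σ with its i-th vertex removed). For instance
  ∂[v_0,v_1,v_2,v_3] = [v_1,v_2,v_3] − [v_0,v_2,v_3] + [v_0,v_1,v_3] − [v_0,v_1,v_2],
  ∂[v_0,v_2,v_3,v_4] = [v_2,v_3,v_4] − [v_0,v_3,v_4] + [v_0,v_2,v_4] − [v_0,v_2,v_3].
As a 10×5 matrix over Z this has rank 4, with invariant factors (1,1,1,1).

Now H_k = ker ∂_k / im ∂_{k+1}, so:

  H_0: rank C_0 − rank ∂_1 = 5 − 4 = 1, and the invariant factors of ∂_1 are all 1, so H_0 = Z.

H_0 = Z.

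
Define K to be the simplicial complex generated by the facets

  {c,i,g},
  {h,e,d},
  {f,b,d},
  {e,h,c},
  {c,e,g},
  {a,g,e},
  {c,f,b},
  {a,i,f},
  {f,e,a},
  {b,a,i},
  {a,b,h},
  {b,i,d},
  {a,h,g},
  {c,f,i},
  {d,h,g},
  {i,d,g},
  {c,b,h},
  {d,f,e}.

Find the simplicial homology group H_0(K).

H_0 ≅ Z.

Fix the vertex order a < b < c < d < e < f < g < h < i and write every simplex with vertices in increasing order. Then dim K = 2 and the simplices of K are:

  0-simplices (9): a, b, c, d, e, f, g, h, i
  1-simplices (27): ab, ae, af, ag, ah, ai, bc, bd, bf, bh, bi, ce, cf, cg, ch, ci, de, df, dg, dh, di, ef, eg, eh, fi, gh, gi
  2-simplices (18): abh, abi, aef, aeg, afi, agh, bcf, bch, bdf, bdi, ceg, ceh, cfi, cgi, def, deh, dgh, dgi

giving chain groups C_0 ≅ Z^9, C_1 ≅ Z^27, C_2 ≅ Z^18.

The boundary map ∂_1: C_1 → C_0 sends each edge [p,q] (with p < q) to q − p. For instance
  ∂eg = g − e.
The 9×27 boundary matrix has rank 8 and Smith normal form diag(1,1,1,1,1,1,1,1).

The boundary map ∂_2: C_2 → C_1 sends each 2-simplex [p,q,r] to [q,r] − [p,r] + [p,q]. For instance
  ∂dgi = gi − di + dg,
  ∂bcf = cf − bf + bc.
The resulting 27×18 matrix has rank 18, and its Smith normal form has invariant factors (1,1,1,1,1,1,1,1,1,1,1,1,1,1,1,1,1,2).

Computing H_k = (kernel of ∂_k) / (image of ∂_{k+1}):

  H_0: rank C_0 − rank ∂_1 = 9 − 8 = 1, and the invariant factors of ∂_1 are all 1, so H_0 ≅ Z.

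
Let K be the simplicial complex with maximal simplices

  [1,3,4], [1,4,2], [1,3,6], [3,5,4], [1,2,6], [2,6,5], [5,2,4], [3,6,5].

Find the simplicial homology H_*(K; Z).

H_0 ≅ Z,  H_1 = 0,  H_2 ≅ Z.

We work with the vertex ordering 1 < 2 < 3 < 4 < 5 < 6. The simplices of K, each written with vertices in increasing order, are:

  0-simplices (6): [1], [2], [3], [4], [5], [6]
  1-simplices (12): [1,2], [1,3], [1,4], [1,6], [2,4], [2,5], [2,6], [3,4], [3,5], [3,6], [4,5], [5,6]
  2-simplices (8): [1,2,4], [1,2,6], [1,3,4], [1,3,6], [2,4,5], [2,5,6], [3,4,5], [3,5,6]

so the chain groups are C_0 ≅ Z^6, C_1 ≅ Z^12, C_2 ≅ Z^8.

∂_1: C_1 → C_0 sends each edge [p,q] (with p < q) to q − p. For instance
  ∂[1,4] = [4] − [1].
The 6×12 boundary matrix has rank 5 and Smith normal form diag(1,1,1,1,1).

The boundary map ∂_2: C_2 → C_1 acts by ∂[p,q,r] = [q,r] − [p,r] + [p,q]. For instance
  ∂[3,5,6] = [5,6] − [3,6] + [3,5],
  ∂[2,5,6] = [5,6] − [2,6] + [2,5].
As a 12×8 matrix over Z this has rank 7, with invariant factors (1,1,1,1,1,1,1).

From H_k ≅ ker(∂_k) / im(∂_{k+1}) we obtain:

  H_0: rank C_0 − rank ∂_1 = 6 − 5 = 1, and the invariant factors of ∂_1 are all 1, so H_0 = Z.
  H_1: rank ker ∂_1 − rank ∂_2 = (12 − 5) − 7 = 0, and the invariant factors of ∂_2 are all 1, so H_1 = 0.
  H_2: rank ker ∂_2 − rank ∂_3 = (8 − 7) − 0 = 1, and there is no ∂_3, so H_2 = Z.

As a check, the Euler characteristic is 6 − 12 + 8 = 2, which agrees with 1 − 0 + 1 = 2.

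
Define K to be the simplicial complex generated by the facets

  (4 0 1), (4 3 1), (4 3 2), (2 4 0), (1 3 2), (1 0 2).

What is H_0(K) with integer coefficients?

H_0 ≅ Z.

K has 5 vertices, 9 edges, 6 triangles.
rank ∂_0 = 0, rank ∂_1 = 4 ⇒ b_0 = 5 − 0 − 4 = 1; all invariant factors of ∂_1 are 1 so no torsion. So H_0 ≅ Z.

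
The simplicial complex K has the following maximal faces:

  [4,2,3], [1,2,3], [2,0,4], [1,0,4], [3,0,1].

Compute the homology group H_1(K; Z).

H_1 ≅ Z.

Fix the vertex order 0 < 1 < 2 < 3 < 4 and write every simplex with vertices in increasing order. Then dim K = 2 and the simplices of K are:

  0-simplices (5): [0], [1], [2], [3], [4]
  1-simplices (10): [0,1], [0,2], [0,3], [0,4], [1,2], [1,3], [1,4], [2,3], [2,4], [3,4]
  2-simplices (5): [0,1,3], [0,1,4], [0,2,4], [1,2,3], [2,3,4]

Hence C_0 ≅ Z^5, C_1 ≅ Z^10, C_2 ≅ Z^5.

Boundary ∂_1: C_1 → C_0 maps an edge to its endpoints' difference, ∂[p,q] = q − p. For instance
  ∂[2,4] = [4] − [2].
As a 5×10 matrix over Z this has rank 4, with invariant factors (1,1,1,1).

∂_2: C_2 → C_1 acts by ∂[p,q,r] = [q,r] − [p,r] + [p,q]. For instance
  ∂[2,3,4] = [3,4] − [2,4] + [2,3],
  ∂[1,2,3] = [2,3] − [1,3] + [1,2].
This gives a 10×5 integer matrix of rank 5; reducing to Smith normal form yields diagonal entries (1,1,1,1,1).

Reading off H_k = ker ∂_k / im ∂_{k+1}:

  H_1: rank ker ∂_1 − rank ∂_2 = (10 − 4) − 5 = 1, and the invariant factors of ∂_2 are all 1, so H_1 = Z.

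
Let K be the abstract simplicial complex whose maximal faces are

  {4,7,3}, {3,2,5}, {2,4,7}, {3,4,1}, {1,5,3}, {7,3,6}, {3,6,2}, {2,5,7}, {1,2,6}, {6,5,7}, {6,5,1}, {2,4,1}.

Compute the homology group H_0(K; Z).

H_0 ≅ Z.

Take the total order 1 < 2 < 3 < 4 < 5 < 6 < 7 on the vertex set. Then K (dimension 2) consists of the simplices:

  0-simplices (7): [1], [2], [3], [4], [5], [6], [7]
  1-simplices (18): [1,2], [1,3], [1,4], [1,5], [1,6], [2,3], [2,4], [2,5], [2,6], [2,7], [3,4], [3,5], [3,6], [3,7], [4,7], [5,6], [5,7], [6,7]
  2-simplices (12): [1,2,4], [1,2,6], [1,3,4], [1,3,5], [1,5,6], [2,3,5], [2,3,6], [2,4,7], [2,5,7], [3,4,7], [3,6,7], [5,6,7]

giving chain groups C_0 ≅ Z^7, C_1 ≅ Z^18, C_2 ≅ Z^12.

The boundary map ∂_1: C_1 → C_0 sends each edge [p,q] (with p < q) to q − p. For instance
  ∂[1,4] = [4] − [1].
As a 7×18 matrix over Z this has rank 6, with invariant factors (1,1,1,1,1,1).

Boundary ∂_2: C_2 → C_1 maps a triangle to the signed sum of its edges. For instance
  ∂[2,3,5] = [3,5] − [2,5] + [2,3],
  ∂[2,4,7] = [4,7] − [2,7] + [2,4].
The 18×12 boundary matrix has rank 12 and Smith normal form diag(1,1,1,1,1,1,1,1,1,1,1,2).

Reading off H_k = ker ∂_k / im ∂_{k+1}:

  H_0: rank C_0 − rank ∂_1 = 7 − 6 = 1, and the invariant factors of ∂_1 are all 1, so H_0 ≅ Z.

(K is a triangulation of the real projective plane RP^2.)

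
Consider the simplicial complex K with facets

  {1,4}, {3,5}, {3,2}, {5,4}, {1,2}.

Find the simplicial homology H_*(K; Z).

K has 5 vertices, 5 edges.
rank ∂_0 = 0, rank ∂_1 = 4 ⇒ b_0 = 5 − 0 − 4 = 1; all invariant factors of ∂_1 are 1 so no torsion. So H_0 = Z.
rank ∂_1 = 4, rank ∂_2 = 0 ⇒ b_1 = 5 − 4 − 0 = 1. So H_1 = Z.

H_0 = Z,  H_1 = Z.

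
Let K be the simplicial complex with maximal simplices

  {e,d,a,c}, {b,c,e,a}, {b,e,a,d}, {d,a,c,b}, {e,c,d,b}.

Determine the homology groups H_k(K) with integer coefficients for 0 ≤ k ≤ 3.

H_0 ≅ Z,  H_1 = 0,  H_2 = 0,  H_3 ≅ Z.

K has 5 vertices, 10 edges, 10 triangles, 5 3-simplices.
rank ∂_0 = 0, rank ∂_1 = 4 ⇒ b_0 = 5 − 0 − 4 = 1; all invariant factors of ∂_1 are 1 so no torsion. So H_0 = Z.
rank ∂_1 = 4, rank ∂_2 = 6 ⇒ b_1 = 10 − 4 − 6 = 0; all invariant factors of ∂_2 are 1 so no torsion. So H_1 = 0.
rank ∂_2 = 6, rank ∂_3 = 4 ⇒ b_2 = 10 − 6 − 4 = 0; all invariant factors of ∂_3 are 1 so no torsion. So H_2 = 0.
rank ∂_3 = 4, rank ∂_4 = 0 ⇒ b_3 = 5 − 4 − 0 = 1. So H_3 = Z.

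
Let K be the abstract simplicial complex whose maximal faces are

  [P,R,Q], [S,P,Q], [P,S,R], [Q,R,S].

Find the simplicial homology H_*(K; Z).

We work with the vertex ordering P < Q < R < S. The simplices of K, each written with vertices in increasing order, are:

  0-simplices (4): P, Q, R, S
  1-simplices (6): PQ, PR, PS, QR, QS, RS
  2-simplices (4): PQR, PQS, PRS, QRS

giving chain groups C_0 ≅ Z^4, C_1 ≅ Z^6, C_2 ≅ Z^4.

Boundary ∂_1: C_1 → C_0 maps an edge to its endpoints' difference, ∂[p,q] = q − p. For instance
  ∂PQ = Q − P.
As a 4×6 matrix over Z this has rank 3, with invariant factors (1,1,1).

∂_2: C_2 → C_1 maps a triangle to the signed sum of its edges. For instance
  ∂QRS = RS − QS + QR,
  ∂PQR = QR − PR + PQ.
This gives a 6×4 integer matrix of rank 3; reducing to Smith normal form yields diagonal entries (1,1,1).

From H_k ≅ ker(∂_k) / im(∂_{k+1}) we obtain:

  H_0: rank C_0 − rank ∂_1 = 4 − 3 = 1, and the invariant factors of ∂_1 are all 1, so H_0 ≅ Z.
  H_1: rank ker ∂_1 − rank ∂_2 = (6 − 3) − 3 = 0, and the invariant factors of ∂_2 are all 1, so H_1 ≅ 0.
  H_2: rank ker ∂_2 − rank ∂_3 = (4 − 3) − 0 = 1, and there is no ∂_3, so H_2 ≅ Z.

As a check, the Euler characteristic is 4 − 6 + 4 = 2, which agrees with 1 − 0 + 1 = 2.

H_0 ≅ Z,  H_1 = 0,  H_2 ≅ Z.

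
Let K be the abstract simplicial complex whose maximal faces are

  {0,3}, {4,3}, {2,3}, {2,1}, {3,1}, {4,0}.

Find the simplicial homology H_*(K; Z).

H_0 ≅ Z,  H_1 ≅ Z^2.

We work with the vertex ordering 0 < 1 < 2 < 3 < 4. The simplices of K, each written with vertices in increasing order, are:

  0-simplices (5): [0], [1], [2], [3], [4]
  1-simplices (6): [0,3], [0,4], [1,2], [1,3], [2,3], [3,4]

so the chain groups are C_0 ≅ Z^5, C_1 ≅ Z^6.

∂_1: C_1 → C_0 sends each edge [p,q] (with p < q) to q − p. For instance
  ∂[3,4] = [4] − [3].
This gives a 5×6 integer matrix of rank 4; reducing to Smith normal form yields diagonal entries (1,1,1,1).

Reading off H_k = ker ∂_k / im ∂_{k+1}:

  H_0: rank C_0 − rank ∂_1 = 5 − 4 = 1, and the invariant factors of ∂_1 are all 1, so H_0 ≅ Z.
  H_1: rank ker ∂_1 − rank ∂_2 = (6 − 4) − 0 = 2, and there is no ∂_2, so H_1 ≅ Z^2.

(K is a triangulation of a wedge of 2 circles.)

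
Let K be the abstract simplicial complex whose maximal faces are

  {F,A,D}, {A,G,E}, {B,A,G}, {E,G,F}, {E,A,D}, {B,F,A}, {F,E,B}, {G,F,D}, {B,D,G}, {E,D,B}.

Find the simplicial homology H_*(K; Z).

H_0 = Z,  H_1 = Z_2,  H_2 = 0.

We work with the vertex ordering A < B < D < E < F < G. The simplices of K, each written with vertices in increasing order, are:

  0-simplices (6): A, B, D, E, F, G
  1-simplices (15): AB, AD, AE, AF, AG, BD, BE, BF, BG, DE, DF, DG, EF, EG, FG
  2-simplices (10): ABF, ABG, ADE, ADF, AEG, BDE, BDG, BEF, DFG, EFG

giving chain groups C_0 ≅ Z^6, C_1 ≅ Z^15, C_2 ≅ Z^10.

Boundary ∂_1: C_1 → C_0 maps an edge to its endpoints' difference, ∂[p,q] = q − p. For instance
  ∂AF = F − A.
As a 6×15 matrix over Z this has rank 5, with invariant factors (1,1,1,1,1).

∂_2: C_2 → C_1 sends each 2-simplex [p,q,r] to [q,r] − [p,r] + [p,q]. For instance
  ∂BDG = DG − BG + BD,
  ∂DFG = FG − DG + DF.
This gives a 15×10 integer matrix of rank 10; reducing to Smith normal form yields diagonal entries (1,1,1,1,1,1,1,1,1,2).

Now H_k = ker ∂_k / im ∂_{k+1}, so:

  H_0: rank C_0 − rank ∂_1 = 6 − 5 = 1, and the invariant factors of ∂_1 are all 1, so H_0 = Z.
  H_1: rank ker ∂_1 − rank ∂_2 = (15 − 5) − 10 = 0, and ∂_2 has invariant factor 2 > 1, so H_1 = Z_2.
  H_2: rank ker ∂_2 − rank ∂_3 = (10 − 10) − 0 = 0, and there is no ∂_3, so H_2 = 0.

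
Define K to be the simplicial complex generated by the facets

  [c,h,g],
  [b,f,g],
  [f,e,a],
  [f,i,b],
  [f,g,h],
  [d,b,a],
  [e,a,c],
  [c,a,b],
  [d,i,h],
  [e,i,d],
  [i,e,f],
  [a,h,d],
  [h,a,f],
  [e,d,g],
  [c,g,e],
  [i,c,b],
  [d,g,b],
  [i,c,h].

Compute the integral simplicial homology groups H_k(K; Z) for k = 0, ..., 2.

Order the vertices as a < b < c < d < e < f < g < h < i. Listing each simplex with vertices in this order, K has dimension 2 with simplices:

  0-simplices (9): a, b, c, d, e, f, g, h, i
  1-simplices (27): ab, ac, ad, ae, af, ah, bc, bd, bf, bg, bi, ce, cg, ch, ci, de, dg, dh, di, ef, eg, ei, fg, fh, fi, gh, hi
  2-simplices (18): abc, abd, ace, adh, aef, afh, bci, bdg, bfg, bfi, ceg, cgh, chi, deg, dei, dhi, efi, fgh

Hence C_0 ≅ Z^9, C_1 ≅ Z^27, C_2 ≅ Z^18.

Boundary ∂_1: C_1 → C_0 sends each edge [p,q] (with p < q) to q − p. For instance
  ∂di = i − d.
This gives a 9×27 integer matrix of rank 8; reducing to Smith normal form yields diagonal entries (1,1,1,1,1,1,1,1).

Boundary ∂_2: C_2 → C_1 sends each 2-simplex [p,q,r] to [q,r] − [p,r] + [p,q]. For instance
  ∂abc = bc − ac + ab,
  ∂deg = eg − dg + de.
This gives a 27×18 integer matrix of rank 17; reducing to Smith normal form yields diagonal entries (1,1,1,1,1,1,1,1,1,1,1,1,1,1,1,1,1).

Computing H_k = (kernel of ∂_k) / (image of ∂_{k+1}):

  H_0: rank C_0 − rank ∂_1 = 9 − 8 = 1, and the invariant factors of ∂_1 are all 1, so H_0 = Z.
  H_1: rank ker ∂_1 − rank ∂_2 = (27 − 8) − 17 = 2, and the invariant factors of ∂_2 are all 1, so H_1 = Z^2.
  H_2: rank ker ∂_2 − rank ∂_3 = (18 − 17) − 0 = 1, and there is no ∂_3, so H_2 = Z.

H_0 = Z,  H_1 = Z^2,  H_2 = Z.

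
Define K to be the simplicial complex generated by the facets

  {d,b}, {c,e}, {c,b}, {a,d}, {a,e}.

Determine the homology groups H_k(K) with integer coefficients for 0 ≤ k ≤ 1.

We work with the vertex ordering a < b < c < d < e. The simplices of K, each written with vertices in increasing order, are:

  0-simplices (5): a, b, c, d, e
  1-simplices (5): ad, ae, bc, bd, ce

giving chain groups C_0 ≅ Z^5, C_1 ≅ Z^5.

Boundary ∂_1: C_1 → C_0 maps an edge to its endpoints' difference, ∂[p,q] = q − p.
As a 5×5 matrix over Z this has rank 4, with invariant factors (1,1,1,1).

Reading off H_k = ker ∂_k / im ∂_{k+1}:

  H_0: rank C_0 − rank ∂_1 = 5 − 4 = 1, and the invariant factors of ∂_1 are all 1, so H_0 ≅ Z.
  H_1: rank ker ∂_1 − rank ∂_2 = (5 − 4) − 0 = 1, and there is no ∂_2, so H_1 ≅ Z.

H_0 = Z,  H_1 = Z.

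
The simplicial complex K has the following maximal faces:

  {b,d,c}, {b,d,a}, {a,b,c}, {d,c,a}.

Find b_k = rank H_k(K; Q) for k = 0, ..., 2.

We work with the vertex ordering a < b < c < d. The simplices of K, each written with vertices in increasing order, are:

  0-simplices (4): a, b, c, d
  1-simplices (6): ab, ac, ad, bc, bd, cd
  2-simplices (4): abc, abd, acd, bcd

Hence C_0 ≅ Z^4, C_1 ≅ Z^6, C_2 ≅ Z^4.

The boundary map ∂_1: C_1 → C_0 is given by ∂[p,q] = [q] − [p]. For instance
  ∂cd = d − c.
This gives a 4×6 integer matrix of rank 3; reducing to Smith normal form yields diagonal entries (1,1,1).

∂_2: C_2 → C_1 acts by ∂[p,q,r] = [q,r] − [p,r] + [p,q]. For instance
  ∂bcd = cd − bd + bc,
  ∂abd = bd − ad + ab.
The resulting 6×4 matrix has rank 3, and its Smith normal form has invariant factors (1,1,1).

Reading off H_k = ker ∂_k / im ∂_{k+1}:

  H_0: rank C_0 − rank ∂_1 = 4 − 3 = 1, and the invariant factors of ∂_1 are all 1, so H_0 ≅ Z.
  H_1: rank ker ∂_1 − rank ∂_2 = (6 − 3) − 3 = 0, and the invariant factors of ∂_2 are all 1, so H_1 ≅ 0.
  H_2: rank ker ∂_2 − rank ∂_3 = (4 − 3) − 0 = 1, and there is no ∂_3, so H_2 ≅ Z.

(K is a triangulation of the 2-sphere S^2.)

Hence the Betti numbers are b_0 = 1, b_1 = 0, b_2 = 1.

b_0 = 1, b_1 = 0, b_2 = 1.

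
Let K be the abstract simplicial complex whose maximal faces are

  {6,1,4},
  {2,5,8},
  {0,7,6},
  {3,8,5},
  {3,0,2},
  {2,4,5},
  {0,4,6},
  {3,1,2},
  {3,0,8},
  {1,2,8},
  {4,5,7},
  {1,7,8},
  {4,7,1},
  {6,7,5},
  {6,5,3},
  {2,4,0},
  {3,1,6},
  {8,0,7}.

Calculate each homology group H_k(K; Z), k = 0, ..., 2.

H_0 ≅ Z,  H_1 ≅ Z ⊕ Z/2,  H_2 = 0.

We work with the vertex ordering 0 < 1 < 2 < 3 < 4 < 5 < 6 < 7 < 8. The simplices of K, each written with vertices in increasing order, are:

  0-simplices (9): [0], [1], [2], [3], [4], [5], [6], [7], [8]
  1-simplices (27): (27 of them)
  2-simplices (18): [0,2,3], [0,2,4], [0,3,8], [0,4,6], [0,6,7], [0,7,8], [1,2,3], [1,2,8], [1,3,6], [1,4,6], [1,4,7], [1,7,8], [2,4,5], [2,5,8], [3,5,6], [3,5,8], [4,5,7], [5,6,7]

Hence C_0 ≅ Z^9, C_1 ≅ Z^27, C_2 ≅ Z^18.

The boundary map ∂_1: C_1 → C_0 is given by ∂[p,q] = [q] − [p]. For instance
  ∂[4,6] = [6] − [4].
The 9×27 boundary matrix has rank 8 and Smith normal form diag(1,1,1,1,1,1,1,1).

Boundary ∂_2: C_2 → C_1 maps a triangle to the signed sum of its edges. For instance
  ∂[1,7,8] = [7,8] − [1,8] + [1,7],
  ∂[1,2,3] = [2,3] − [1,3] + [1,2].
As a 27×18 matrix over Z this has rank 18, with invariant factors (1,1,1,1,1,1,1,1,1,1,1,1,1,1,1,1,1,2).

From H_k ≅ ker(∂_k) / im(∂_{k+1}) we obtain:

  H_0: rank C_0 − rank ∂_1 = 9 − 8 = 1, and the invariant factors of ∂_1 are all 1, so H_0 = Z.
  H_1: rank ker ∂_1 − rank ∂_2 = (27 − 8) − 18 = 1, and ∂_2 has invariant factor 2 > 1, so H_1 = Z ⊕ Z/2.
  H_2: rank ker ∂_2 − rank ∂_3 = (18 − 18) − 0 = 0, and there is no ∂_3, so H_2 = 0.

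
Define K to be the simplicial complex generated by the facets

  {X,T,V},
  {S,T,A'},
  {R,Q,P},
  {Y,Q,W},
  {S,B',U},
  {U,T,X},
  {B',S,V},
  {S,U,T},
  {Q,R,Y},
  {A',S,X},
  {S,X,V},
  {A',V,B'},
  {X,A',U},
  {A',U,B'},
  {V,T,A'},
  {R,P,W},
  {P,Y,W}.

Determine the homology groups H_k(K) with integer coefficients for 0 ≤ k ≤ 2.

K has 12 vertices, 28 edges, 17 triangles.
rank ∂_0 = 0, rank ∂_1 = 10 ⇒ b_0 = 12 − 0 − 10 = 2; all invariant factors of ∂_1 are 1 so no torsion. So H_0 ≅ Z^2.
rank ∂_1 = 10, rank ∂_2 = 17 ⇒ b_1 = 28 − 10 − 17 = 1; ∂_2 has invariant factor(s) [2] giving torsion. So H_1 ≅ Z ⊕ Z/2.
rank ∂_2 = 17, rank ∂_3 = 0 ⇒ b_2 = 17 − 17 − 0 = 0. So H_2 ≅ 0.

H_0 = Z^2,  H_1 = Z ⊕ Z/2,  H_2 = 0.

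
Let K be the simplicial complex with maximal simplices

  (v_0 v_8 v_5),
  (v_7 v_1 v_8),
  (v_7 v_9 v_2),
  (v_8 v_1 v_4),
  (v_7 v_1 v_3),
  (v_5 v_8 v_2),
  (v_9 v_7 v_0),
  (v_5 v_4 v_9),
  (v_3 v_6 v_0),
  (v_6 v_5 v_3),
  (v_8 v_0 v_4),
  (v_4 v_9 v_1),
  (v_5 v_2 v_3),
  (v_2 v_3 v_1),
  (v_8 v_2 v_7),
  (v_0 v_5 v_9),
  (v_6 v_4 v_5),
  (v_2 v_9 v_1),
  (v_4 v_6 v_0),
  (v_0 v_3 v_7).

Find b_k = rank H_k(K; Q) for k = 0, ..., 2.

Take the total order v_0 < v_1 < v_2 < v_3 < v_4 < v_5 < v_6 < v_7 < v_8 < v_9 on the vertex set. Then K (dimension 2) consists of the simplices:

  0-simplices (10): [v_0], [v_1], [v_2], [v_3], [v_4], [v_5], [v_6], [v_7], [v_8], [v_9]
  1-simplices (30): (30 of them)
  2-simplices (20): (20 of them)

giving chain groups C_0 ≅ Z^10, C_1 ≅ Z^30, C_2 ≅ Z^20.

The boundary map ∂_1: C_1 → C_0 sends each edge [p,q] (with p < q) to q − p.
The 10×30 boundary matrix has rank 9 and Smith normal form diag(1,1,1,1,1,1,1,1,1).

Boundary ∂_2: C_2 → C_1 sends each 2-simplex [p,q,r] to [q,r] − [p,r] + [p,q]. For instance
  ∂[v_2,v_7,v_8] = [v_7,v_8] − [v_2,v_8] + [v_2,v_7],
  ∂[v_0,v_3,v_6] = [v_3,v_6] − [v_0,v_6] + [v_0,v_3].
As a 30×20 matrix over Z this has rank 20, with invariant factors (1,1,1,1,1,1,1,1,1,1,1,1,1,1,1,1,1,1,1,2).

Reading off H_k = ker ∂_k / im ∂_{k+1}:

  H_0: rank C_0 − rank ∂_1 = 10 − 9 = 1, and the invariant factors of ∂_1 are all 1, so H_0 ≅ Z.
  H_1: rank ker ∂_1 − rank ∂_2 = (30 − 9) − 20 = 1, and ∂_2 has invariant factor 2 > 1, so H_1 ≅ Z ⊕ Z/2.
  H_2: rank ker ∂_2 − rank ∂_3 = (20 − 20) − 0 = 0, and there is no ∂_3, so H_2 ≅ 0.

Hence the Betti numbers are b_0 = 1, b_1 = 1, b_2 = 0.

b_0 = 1, b_1 = 1, b_2 = 0.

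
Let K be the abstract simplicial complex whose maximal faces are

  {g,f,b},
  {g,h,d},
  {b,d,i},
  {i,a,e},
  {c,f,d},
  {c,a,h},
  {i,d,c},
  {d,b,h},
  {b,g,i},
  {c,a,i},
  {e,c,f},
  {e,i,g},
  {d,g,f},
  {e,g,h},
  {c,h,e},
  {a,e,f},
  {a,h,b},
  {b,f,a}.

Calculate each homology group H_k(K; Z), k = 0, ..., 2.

H_0 ≅ Z,  H_1 ≅ Z ⊕ Z/2,  H_2 = 0.

Order the vertices as a < b < c < d < e < f < g < h < i. Listing each simplex with vertices in this order, K has dimension 2 with simplices:

  0-simplices (9): a, b, c, d, e, f, g, h, i
  1-simplices (27): ab, ac, ae, af, ah, ai, bd, bf, bg, bh, bi, cd, ce, cf, ch, ci, df, dg, dh, di, ef, eg, eh, ei, fg, gh, gi
  2-simplices (18): abf, abh, ach, aci, aef, aei, bdh, bdi, bfg, bgi, cdf, cdi, cef, ceh, dfg, dgh, egh, egi

Hence C_0 ≅ Z^9, C_1 ≅ Z^27, C_2 ≅ Z^18.

∂_1: C_1 → C_0 maps an edge to its endpoints' difference, ∂[p,q] = q − p. For instance
  ∂bf = f − b.
The resulting 9×27 matrix has rank 8, and its Smith normal form has invariant factors (1,1,1,1,1,1,1,1).

Boundary ∂_2: C_2 → C_1 sends each 2-simplex [p,q,r] to [q,r] − [p,r] + [p,q]. For instance
  ∂cdi = di − ci + cd,
  ∂aef = ef − af + ae.
The 27×18 boundary matrix has rank 18 and Smith normal form diag(1,1,1,1,1,1,1,1,1,1,1,1,1,1,1,1,1,2).

Computing H_k = (kernel of ∂_k) / (image of ∂_{k+1}):

  H_0: rank C_0 − rank ∂_1 = 9 − 8 = 1, and the invariant factors of ∂_1 are all 1, so H_0 = Z.
  H_1: rank ker ∂_1 − rank ∂_2 = (27 − 8) − 18 = 1, and ∂_2 has invariant factor 2 > 1, so H_1 = Z ⊕ Z/2.
  H_2: rank ker ∂_2 − rank ∂_3 = (18 − 18) − 0 = 0, and there is no ∂_3, so H_2 = 0.

(K is a triangulation of the Klein bottle.)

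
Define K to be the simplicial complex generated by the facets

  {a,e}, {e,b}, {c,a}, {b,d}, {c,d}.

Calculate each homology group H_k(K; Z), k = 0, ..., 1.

K has 5 vertices, 5 edges.
rank ∂_0 = 0, rank ∂_1 = 4 ⇒ b_0 = 5 − 0 − 4 = 1; all invariant factors of ∂_1 are 1 so no torsion. So H_0 = Z.
rank ∂_1 = 4, rank ∂_2 = 0 ⇒ b_1 = 5 − 4 − 0 = 1. So H_1 = Z.

H_0 ≅ Z,  H_1 ≅ Z.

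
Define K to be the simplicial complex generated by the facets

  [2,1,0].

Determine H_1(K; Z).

We work with the vertex ordering 0 < 1 < 2. The simplices of K, each written with vertices in increasing order, are:

  0-simplices (3): [0], [1], [2]
  1-simplices (3): [0,1], [0,2], [1,2]
  2-simplices (1): [0,1,2]

giving chain groups C_0 ≅ Z^3, C_1 ≅ Z^3, C_2 ≅ Z^1.

Boundary ∂_1: C_1 → C_0 maps an edge to its endpoints' difference, ∂[p,q] = q − p. For instance
  ∂[0,1] = [1] − [0].
This gives a 3×3 integer matrix of rank 2; reducing to Smith normal form yields diagonal entries (1,1).

Boundary ∂_2: C_2 → C_1 sends each 2-simplex [p,q,r] to [q,r] − [p,r] + [p,q]. For instance
  ∂[0,1,2] = [1,2] − [0,2] + [0,1].
The resulting 3×1 matrix has rank 1, and its Smith normal form has invariant factors (1).

Computing H_k = (kernel of ∂_k) / (image of ∂_{k+1}):

  H_1: rank ker ∂_1 − rank ∂_2 = (3 − 2) − 1 = 0, and the invariant factors of ∂_2 are all 1, so H_1 = 0.

H_1 ≅ 0.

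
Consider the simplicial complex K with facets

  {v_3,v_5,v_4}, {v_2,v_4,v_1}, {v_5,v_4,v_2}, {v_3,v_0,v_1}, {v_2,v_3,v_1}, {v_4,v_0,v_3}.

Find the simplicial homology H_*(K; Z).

H_0 = Z,  H_1 = Z,  H_2 = 0.

Order the vertices as v_0 < v_1 < v_2 < v_3 < v_4 < v_5. Listing each simplex with vertices in this order, K has dimension 2 with simplices:

  0-simplices (6): [v_0], [v_1], [v_2], [v_3], [v_4], [v_5]
  1-simplices (12): [v_0,v_1], [v_0,v_3], [v_0,v_4], [v_1,v_2], [v_1,v_3], [v_1,v_4], [v_2,v_3], [v_2,v_4], [v_2,v_5], [v_3,v_4], [v_3,v_5], [v_4,v_5]
  2-simplices (6): [v_0,v_1,v_3], [v_0,v_3,v_4], [v_1,v_2,v_3], [v_1,v_2,v_4], [v_2,v_4,v_5], [v_3,v_4,v_5]

giving chain groups C_0 ≅ Z^6, C_1 ≅ Z^12, C_2 ≅ Z^6.

The boundary map ∂_1: C_1 → C_0 is given by ∂[p,q] = [q] − [p]. For instance
  ∂[v_3,v_4] = [v_4] − [v_3].
As a 6×12 matrix over Z this has rank 5, with invariant factors (1,1,1,1,1).

Boundary ∂_2: C_2 → C_1 maps a triangle to the signed sum of its edges. For instance
  ∂[v_2,v_4,v_5] = [v_4,v_5] − [v_2,v_5] + [v_2,v_4],
  ∂[v_0,v_3,v_4] = [v_3,v_4] − [v_0,v_4] + [v_0,v_3].
The 12×6 boundary matrix has rank 6 and Smith normal form diag(1,1,1,1,1,1).

Computing H_k = (kernel of ∂_k) / (image of ∂_{k+1}):

  H_0: rank C_0 − rank ∂_1 = 6 − 5 = 1, and the invariant factors of ∂_1 are all 1, so H_0 = Z.
  H_1: rank ker ∂_1 − rank ∂_2 = (12 − 5) − 6 = 1, and the invariant factors of ∂_2 are all 1, so H_1 = Z.
  H_2: rank ker ∂_2 − rank ∂_3 = (6 − 6) − 0 = 0, and there is no ∂_3, so H_2 = 0.

(K is a triangulation of the cylinder S^1 x I.)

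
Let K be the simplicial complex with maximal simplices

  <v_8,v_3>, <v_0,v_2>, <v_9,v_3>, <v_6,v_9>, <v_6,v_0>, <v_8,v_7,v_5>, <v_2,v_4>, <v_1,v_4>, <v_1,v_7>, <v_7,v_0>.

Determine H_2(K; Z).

H_2 ≅ 0.

Take the total order v_0 < v_1 < v_2 < v_3 < v_4 < v_5 < v_6 < v_7 < v_8 < v_9 on the vertex set. Then K (dimension 2) consists of the simplices:

  0-simplices (10): [v_0], [v_1], [v_2], [v_3], [v_4], [v_5], [v_6], [v_7], [v_8], [v_9]
  1-simplices (12): [v_0,v_2], [v_0,v_6], [v_0,v_7], [v_1,v_4], [v_1,v_7], [v_2,v_4], [v_3,v_8], [v_3,v_9], [v_5,v_7], [v_5,v_8], [v_6,v_9], [v_7,v_8]
  2-simplices (1): [v_5,v_7,v_8]

so the chain groups are C_0 ≅ Z^10, C_1 ≅ Z^12, C_2 ≅ Z^1.

∂_1: C_1 → C_0 is given by ∂[p,q] = [q] − [p]. For instance
  ∂[v_3,v_8] = [v_8] − [v_3].
The resulting 10×12 matrix has rank 9, and its Smith normal form has invariant factors (1,1,1,1,1,1,1,1,1).

∂_2: C_2 → C_1 sends each 2-simplex [p,q,r] to [q,r] − [p,r] + [p,q]. For instance
  ∂[v_5,v_7,v_8] = [v_7,v_8] − [v_5,v_8] + [v_5,v_7].
The 12×1 boundary matrix has rank 1 and Smith normal form diag(1).

Now H_k = ker ∂_k / im ∂_{k+1}, so:

  H_2: rank ker ∂_2 − rank ∂_3 = (1 − 1) − 0 = 0, and there is no ∂_3, so H_2 ≅ 0.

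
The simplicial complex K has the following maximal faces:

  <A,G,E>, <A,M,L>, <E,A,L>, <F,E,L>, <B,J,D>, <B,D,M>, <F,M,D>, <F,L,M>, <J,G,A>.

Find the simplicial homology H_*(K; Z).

Fix the vertex order A < B < D < E < F < G < J < L < M and write every simplex with vertices in increasing order. Then dim K = 2 and the simplices of K are:

  0-simplices (9): A, B, D, E, F, G, J, L, M
  1-simplices (18): AE, AG, AJ, AL, AM, BD, BJ, BM, DF, DJ, DM, EF, EG, EL, FL, FM, GJ, LM
  2-simplices (9): AEG, AEL, AGJ, ALM, BDJ, BDM, DFM, EFL, FLM

so the chain groups are C_0 ≅ Z^9, C_1 ≅ Z^18, C_2 ≅ Z^9.

∂_1: C_1 → C_0 is given by ∂[p,q] = [q] − [p]. For instance
  ∂AM = M − A.
The 9×18 boundary matrix has rank 8 and Smith normal form diag(1,1,1,1,1,1,1,1).

The boundary map ∂_2: C_2 → C_1 acts by ∂[p,q,r] = [q,r] − [p,r] + [p,q]. For instance
  ∂ALM = LM − AM + AL,
  ∂FLM = LM − FM + FL.
This gives a 18×9 integer matrix of rank 9; reducing to Smith normal form yields diagonal entries (1,1,1,1,1,1,1,1,1).

Now H_k = ker ∂_k / im ∂_{k+1}, so:

  H_0: rank C_0 − rank ∂_1 = 9 − 8 = 1, and the invariant factors of ∂_1 are all 1, so H_0 = Z.
  H_1: rank ker ∂_1 − rank ∂_2 = (18 − 8) − 9 = 1, and the invariant factors of ∂_2 are all 1, so H_1 = Z.
  H_2: rank ker ∂_2 − rank ∂_3 = (9 − 9) − 0 = 0, and there is no ∂_3, so H_2 = 0.

H_0 ≅ Z,  H_1 ≅ Z,  H_2 = 0.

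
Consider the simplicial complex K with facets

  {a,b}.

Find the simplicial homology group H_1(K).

H_1 ≅ 0.

We work with the vertex ordering a < b. The simplices of K, each written with vertices in increasing order, are:

  0-simplices (2): a, b
  1-simplices (1): ab

giving chain groups C_0 ≅ Z^2, C_1 ≅ Z^1.

The boundary map ∂_1: C_1 → C_0 maps an edge to its endpoints' difference, ∂[p,q] = q − p. For instance
  ∂ab = b − a.
This gives a 2×1 integer matrix of rank 1; reducing to Smith normal form yields diagonal entries (1).

Computing H_k = (kernel of ∂_k) / (image of ∂_{k+1}):

  H_1: rank ker ∂_1 − rank ∂_2 = (1 − 1) − 0 = 0, and there is no ∂_2, so H_1 = 0.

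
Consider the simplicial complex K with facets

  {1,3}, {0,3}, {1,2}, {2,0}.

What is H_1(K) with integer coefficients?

Order the vertices as 0 < 1 < 2 < 3. Listing each simplex with vertices in this order, K has dimension 1 with simplices:

  0-simplices (4): [0], [1], [2], [3]
  1-simplices (4): [0,2], [0,3], [1,2], [1,3]

so the chain groups are C_0 ≅ Z^4, C_1 ≅ Z^4.

The boundary map ∂_1: C_1 → C_0 sends each edge [p,q] (with p < q) to q − p. For instance
  ∂[1,2] = [2] − [1].
The 4×4 boundary matrix has rank 3 and Smith normal form diag(1,1,1).

Now H_k = ker ∂_k / im ∂_{k+1}, so:

  H_1: rank ker ∂_1 − rank ∂_2 = (4 − 3) − 0 = 1, and there is no ∂_2, so H_1 ≅ Z.

H_1 = Z.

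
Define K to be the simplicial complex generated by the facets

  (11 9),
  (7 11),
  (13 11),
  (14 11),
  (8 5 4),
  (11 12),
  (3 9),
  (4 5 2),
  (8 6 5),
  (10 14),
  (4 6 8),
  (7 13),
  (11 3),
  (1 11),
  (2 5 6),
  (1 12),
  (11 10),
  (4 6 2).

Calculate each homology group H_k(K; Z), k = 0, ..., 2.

H_0 = Z^2,  H_1 = Z^4,  H_2 = Z.

Fix the vertex order 1 < 2 < 3 < 4 < 5 < 6 < 7 < 8 < 9 < 10 < 11 < 12 < 13 < 14 and write every simplex with vertices in increasing order. Then dim K = 2 and the simplices of K are:

  0-simplices (14): [1], [2], [3], [4], [5], [6], [7], [8], [9], [10], [11], [12], [13], [14]
  1-simplices (21): (21 of them)
  2-simplices (6): [2,4,5], [2,4,6], [2,5,6], [4,5,8], [4,6,8], [5,6,8]

so the chain groups are C_0 ≅ Z^14, C_1 ≅ Z^21, C_2 ≅ Z^6.

∂_1: C_1 → C_0 sends each edge [p,q] (with p < q) to q − p. For instance
  ∂[2,6] = [6] − [2].
The 14×21 boundary matrix has rank 12 and Smith normal form diag(1,1,1,1,1,1,1,1,1,1,1,1).

∂_2: C_2 → C_1 maps a triangle to the signed sum of its edges. For instance
  ∂[5,6,8] = [6,8] − [5,8] + [5,6],
  ∂[2,4,5] = [4,5] − [2,5] + [2,4].
The 21×6 boundary matrix has rank 5 and Smith normal form diag(1,1,1,1,1).

From H_k ≅ ker(∂_k) / im(∂_{k+1}) we obtain:

  H_0: rank C_0 − rank ∂_1 = 14 − 12 = 2, and the invariant factors of ∂_1 are all 1, so H_0 ≅ Z^2.
  H_1: rank ker ∂_1 − rank ∂_2 = (21 − 12) − 5 = 4, and the invariant factors of ∂_2 are all 1, so H_1 ≅ Z^4.
  H_2: rank ker ∂_2 − rank ∂_3 = (6 − 5) − 0 = 1, and there is no ∂_3, so H_2 ≅ Z.

As a check, the Euler characteristic is 14 − 21 + 6 = -1, which agrees with 2 − 4 + 1 = -1.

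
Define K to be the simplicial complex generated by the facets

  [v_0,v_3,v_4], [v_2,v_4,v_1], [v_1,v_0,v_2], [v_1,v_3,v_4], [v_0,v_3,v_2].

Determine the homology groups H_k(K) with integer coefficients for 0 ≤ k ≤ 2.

H_0 = Z,  H_1 = Z,  H_2 = 0.

Take the total order v_0 < v_1 < v_2 < v_3 < v_4 on the vertex set. Then K (dimension 2) consists of the simplices:

  0-simplices (5): [v_0], [v_1], [v_2], [v_3], [v_4]
  1-simplices (10): [v_0,v_1], [v_0,v_2], [v_0,v_3], [v_0,v_4], [v_1,v_2], [v_1,v_3], [v_1,v_4], [v_2,v_3], [v_2,v_4], [v_3,v_4]
  2-simplices (5): [v_0,v_1,v_2], [v_0,v_2,v_3], [v_0,v_3,v_4], [v_1,v_2,v_4], [v_1,v_3,v_4]

Hence C_0 ≅ Z^5, C_1 ≅ Z^10, C_2 ≅ Z^5.

The boundary map ∂_1: C_1 → C_0 is given by ∂[p,q] = [q] − [p]. For instance
  ∂[v_0,v_4] = [v_4] − [v_0].
As a 5×10 matrix over Z this has rank 4, with invariant factors (1,1,1,1).

∂_2: C_2 → C_1 sends each 2-simplex [p,q,r] to [q,r] − [p,r] + [p,q]. For instance
  ∂[v_0,v_3,v_4] = [v_3,v_4] − [v_0,v_4] + [v_0,v_3],
  ∂[v_1,v_2,v_4] = [v_2,v_4] − [v_1,v_4] + [v_1,v_2].
The 10×5 boundary matrix has rank 5 and Smith normal form diag(1,1,1,1,1).

Reading off H_k = ker ∂_k / im ∂_{k+1}:

  H_0: rank C_0 − rank ∂_1 = 5 − 4 = 1, and the invariant factors of ∂_1 are all 1, so H_0 ≅ Z.
  H_1: rank ker ∂_1 − rank ∂_2 = (10 − 4) − 5 = 1, and the invariant factors of ∂_2 are all 1, so H_1 ≅ Z.
  H_2: rank ker ∂_2 − rank ∂_3 = (5 − 5) − 0 = 0, and there is no ∂_3, so H_2 ≅ 0.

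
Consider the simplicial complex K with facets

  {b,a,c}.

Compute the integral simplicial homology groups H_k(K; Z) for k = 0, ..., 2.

Order the vertices as a < b < c. Listing each simplex with vertices in this order, K has dimension 2 with simplices:

  0-simplices (3): a, b, c
  1-simplices (3): ab, ac, bc
  2-simplices (1): abc

giving chain groups C_0 ≅ Z^3, C_1 ≅ Z^3, C_2 ≅ Z^1.

∂_1: C_1 → C_0 is given by ∂[p,q] = [q] − [p]. For instance
  ∂bc = c − b.
As a 3×3 matrix over Z this has rank 2, with invariant factors (1,1).

The boundary map ∂_2: C_2 → C_1 sends each 2-simplex [p,q,r] to [q,r] − [p,r] + [p,q]. For instance
  ∂abc = bc − ac + ab.
The resulting 3×1 matrix has rank 1, and its Smith normal form has invariant factors (1).

From H_k ≅ ker(∂_k) / im(∂_{k+1}) we obtain:

  H_0: rank C_0 − rank ∂_1 = 3 − 2 = 1, and the invariant factors of ∂_1 are all 1, so H_0 ≅ Z.
  H_1: rank ker ∂_1 − rank ∂_2 = (3 − 2) − 1 = 0, and the invariant factors of ∂_2 are all 1, so H_1 ≅ 0.
  H_2: rank ker ∂_2 − rank ∂_3 = (1 − 1) − 0 = 0, and there is no ∂_3, so H_2 ≅ 0.

(K is a triangulation of the 2-simplex.)

H_0 = Z,  H_1 = 0,  H_2 = 0.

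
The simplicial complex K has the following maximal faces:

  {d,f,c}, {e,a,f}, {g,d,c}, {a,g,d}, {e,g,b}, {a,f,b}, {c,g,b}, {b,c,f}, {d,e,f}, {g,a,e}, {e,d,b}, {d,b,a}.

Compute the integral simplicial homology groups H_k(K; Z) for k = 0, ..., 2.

H_0 ≅ Z,  H_1 ≅ Z/2Z,  H_2 = 0.

We work with the vertex ordering a < b < c < d < e < f < g. The simplices of K, each written with vertices in increasing order, are:

  0-simplices (7): a, b, c, d, e, f, g
  1-simplices (18): ab, ad, ae, af, ag, bc, bd, be, bf, bg, cd, cf, cg, de, df, dg, ef, eg
  2-simplices (12): abd, abf, adg, aef, aeg, bcf, bcg, bde, beg, cdf, cdg, def

so the chain groups are C_0 ≅ Z^7, C_1 ≅ Z^18, C_2 ≅ Z^12.

∂_1: C_1 → C_0 is given by ∂[p,q] = [q] − [p].
The 7×18 boundary matrix has rank 6 and Smith normal form diag(1,1,1,1,1,1).

Boundary ∂_2: C_2 → C_1 maps a triangle to the signed sum of its edges. For instance
  ∂cdf = df − cf + cd,
  ∂bcf = cf − bf + bc.
The resulting 18×12 matrix has rank 12, and its Smith normal form has invariant factors (1,1,1,1,1,1,1,1,1,1,1,2).

From H_k ≅ ker(∂_k) / im(∂_{k+1}) we obtain:

  H_0: rank C_0 − rank ∂_1 = 7 − 6 = 1, and the invariant factors of ∂_1 are all 1, so H_0 = Z.
  H_1: rank ker ∂_1 − rank ∂_2 = (18 − 6) − 12 = 0, and ∂_2 has invariant factor 2 > 1, so H_1 = Z/2Z.
  H_2: rank ker ∂_2 − rank ∂_3 = (12 − 12) − 0 = 0, and there is no ∂_3, so H_2 = 0.

As a check, the Euler characteristic is 7 − 18 + 12 = 1, which agrees with 1 − 0 + 0 = 1.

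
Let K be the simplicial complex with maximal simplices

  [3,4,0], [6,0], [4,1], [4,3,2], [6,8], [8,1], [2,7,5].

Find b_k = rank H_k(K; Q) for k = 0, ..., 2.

b_0 = 1, b_1 = 1, b_2 = 0.

Take the total order 0 < 1 < 2 < 3 < 4 < 5 < 6 < 7 < 8 on the vertex set. Then K (dimension 2) consists of the simplices:

  0-simplices (9): [0], [1], [2], [3], [4], [5], [6], [7], [8]
  1-simplices (12): [0,3], [0,4], [0,6], [1,4], [1,8], [2,3], [2,4], [2,5], [2,7], [3,4], [5,7], [6,8]
  2-simplices (3): [0,3,4], [2,3,4], [2,5,7]

Hence C_0 ≅ Z^9, C_1 ≅ Z^12, C_2 ≅ Z^3.

The boundary map ∂_1: C_1 → C_0 is given by ∂[p,q] = [q] − [p].
This gives a 9×12 integer matrix of rank 8; reducing to Smith normal form yields diagonal entries (1,1,1,1,1,1,1,1).

∂_2: C_2 → C_1 acts by ∂[p,q,r] = [q,r] − [p,r] + [p,q]. For instance
  ∂[2,3,4] = [3,4] − [2,4] + [2,3],
  ∂[0,3,4] = [3,4] − [0,4] + [0,3].
The 12×3 boundary matrix has rank 3 and Smith normal form diag(1,1,1).

Reading off H_k = ker ∂_k / im ∂_{k+1}:

  H_0: rank C_0 − rank ∂_1 = 9 − 8 = 1, and the invariant factors of ∂_1 are all 1, so H_0 = Z.
  H_1: rank ker ∂_1 − rank ∂_2 = (12 − 8) − 3 = 1, and the invariant factors of ∂_2 are all 1, so H_1 = Z.
  H_2: rank ker ∂_2 − rank ∂_3 = (3 − 3) − 0 = 0, and there is no ∂_3, so H_2 = 0.

As a check, the Euler characteristic is 9 − 12 + 3 = 0, which agrees with 1 − 1 + 0 = 0.

Hence the Betti numbers are b_0 = 1, b_1 = 1, b_2 = 0.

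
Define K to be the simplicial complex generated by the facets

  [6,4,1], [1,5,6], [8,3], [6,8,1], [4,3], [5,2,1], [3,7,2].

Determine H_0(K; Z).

We work with the vertex ordering 1 < 2 < 3 < 4 < 5 < 6 < 7 < 8. The simplices of K, each written with vertices in increasing order, are:

  0-simplices (8): [1], [2], [3], [4], [5], [6], [7], [8]
  1-simplices (14): [1,2], [1,4], [1,5], [1,6], [1,8], [2,3], [2,5], [2,7], [3,4], [3,7], [3,8], [4,6], [5,6], [6,8]
  2-simplices (5): [1,2,5], [1,4,6], [1,5,6], [1,6,8], [2,3,7]

Hence C_0 ≅ Z^8, C_1 ≅ Z^14, C_2 ≅ Z^5.

The boundary map ∂_1: C_1 → C_0 sends each edge [p,q] (with p < q) to q − p.
As a 8×14 matrix over Z this has rank 7, with invariant factors (1,1,1,1,1,1,1).

The boundary map ∂_2: C_2 → C_1 maps a triangle to the signed sum of its edges. For instance
  ∂[1,4,6] = [4,6] − [1,6] + [1,4],
  ∂[1,2,5] = [2,5] − [1,5] + [1,2].
As a 14×5 matrix over Z this has rank 5, with invariant factors (1,1,1,1,1).

Now H_k = ker ∂_k / im ∂_{k+1}, so:

  H_0: rank C_0 − rank ∂_1 = 8 − 7 = 1, and the invariant factors of ∂_1 are all 1, so H_0 ≅ Z.

H_0 = Z.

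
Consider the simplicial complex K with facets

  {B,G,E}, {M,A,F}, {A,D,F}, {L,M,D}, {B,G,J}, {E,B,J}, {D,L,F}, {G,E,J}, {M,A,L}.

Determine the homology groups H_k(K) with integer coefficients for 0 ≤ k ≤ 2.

H_0 = Z^2,  H_1 = Z,  H_2 = Z.

Take the total order A < B < D < E < F < G < J < L < M on the vertex set. Then K (dimension 2) consists of the simplices:

  0-simplices (9): A, B, D, E, F, G, J, L, M
  1-simplices (16): AD, AF, AL, AM, BE, BG, BJ, DF, DL, DM, EG, EJ, FL, FM, GJ, LM
  2-simplices (9): ADF, AFM, ALM, BEG, BEJ, BGJ, DFL, DLM, EGJ

so the chain groups are C_0 ≅ Z^9, C_1 ≅ Z^16, C_2 ≅ Z^9.

The boundary map ∂_1: C_1 → C_0 is given by ∂[p,q] = [q] − [p]. For instance
  ∂AF = F − A.
The resulting 9×16 matrix has rank 7, and its Smith normal form has invariant factors (1,1,1,1,1,1,1).

Boundary ∂_2: C_2 → C_1 sends each 2-simplex [p,q,r] to [q,r] − [p,r] + [p,q]. For instance
  ∂ALM = LM − AM + AL,
  ∂BEJ = EJ − BJ + BE.
The resulting 16×9 matrix has rank 8, and its Smith normal form has invariant factors (1,1,1,1,1,1,1,1).

Now H_k = ker ∂_k / im ∂_{k+1}, so:

  H_0: rank C_0 − rank ∂_1 = 9 − 7 = 2, and the invariant factors of ∂_1 are all 1, so H_0 ≅ Z^2.
  H_1: rank ker ∂_1 − rank ∂_2 = (16 − 7) − 8 = 1, and the invariant factors of ∂_2 are all 1, so H_1 ≅ Z.
  H_2: rank ker ∂_2 − rank ∂_3 = (9 − 8) − 0 = 1, and there is no ∂_3, so H_2 ≅ Z.

As a check, the Euler characteristic is 9 − 16 + 9 = 2, which agrees with 2 − 1 + 1 = 2.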